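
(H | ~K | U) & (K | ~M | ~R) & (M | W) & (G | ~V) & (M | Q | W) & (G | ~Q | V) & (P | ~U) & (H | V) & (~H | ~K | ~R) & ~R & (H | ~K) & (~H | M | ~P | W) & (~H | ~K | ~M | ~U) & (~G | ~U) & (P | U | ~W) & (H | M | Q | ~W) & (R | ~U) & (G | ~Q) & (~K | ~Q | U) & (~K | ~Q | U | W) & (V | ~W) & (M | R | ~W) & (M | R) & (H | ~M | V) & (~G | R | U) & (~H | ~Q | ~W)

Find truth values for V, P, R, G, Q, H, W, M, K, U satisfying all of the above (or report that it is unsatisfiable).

V: False, P: True, R: False, G: False, Q: False, H: True, W: False, M: True, K: False, U: False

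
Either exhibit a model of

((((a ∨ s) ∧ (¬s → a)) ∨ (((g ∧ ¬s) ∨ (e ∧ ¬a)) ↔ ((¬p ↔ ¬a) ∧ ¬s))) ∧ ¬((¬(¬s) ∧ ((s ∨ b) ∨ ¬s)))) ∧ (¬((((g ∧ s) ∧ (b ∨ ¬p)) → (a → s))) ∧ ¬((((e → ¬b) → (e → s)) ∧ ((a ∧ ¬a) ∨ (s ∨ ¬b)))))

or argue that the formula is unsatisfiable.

The conjunct ¬((((g ∧ s) ∧ (b ∨ ¬p)) → (a → s))) is unsatisfiable on its own:
  s = True: this becomes ¬(((g ∧ (b ∨ ¬p)) → True)) = False.
  s = False: this becomes ¬((False → ¬a)) = False.
So the whole conjunction is unsatisfiable.

Unsatisfiable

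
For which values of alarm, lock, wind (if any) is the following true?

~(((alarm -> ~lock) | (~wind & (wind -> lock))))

alarm=T, lock=T, wind=T

  ~(((alarm -> ~lock) | (~wind & (wind -> lock)))) = True
    (alarm -> ~lock) | (~wind & (wind -> lock)) = False
      alarm -> ~lock = False
        ~lock = False
      ~wind & (wind -> lock) = False
        ~wind = False
        wind -> lock = True
The formula evaluates to True.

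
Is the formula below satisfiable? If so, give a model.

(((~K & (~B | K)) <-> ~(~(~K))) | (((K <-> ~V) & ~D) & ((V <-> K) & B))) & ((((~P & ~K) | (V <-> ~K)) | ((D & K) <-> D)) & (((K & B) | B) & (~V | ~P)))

P=F, D=F, K=T, B=T, V=F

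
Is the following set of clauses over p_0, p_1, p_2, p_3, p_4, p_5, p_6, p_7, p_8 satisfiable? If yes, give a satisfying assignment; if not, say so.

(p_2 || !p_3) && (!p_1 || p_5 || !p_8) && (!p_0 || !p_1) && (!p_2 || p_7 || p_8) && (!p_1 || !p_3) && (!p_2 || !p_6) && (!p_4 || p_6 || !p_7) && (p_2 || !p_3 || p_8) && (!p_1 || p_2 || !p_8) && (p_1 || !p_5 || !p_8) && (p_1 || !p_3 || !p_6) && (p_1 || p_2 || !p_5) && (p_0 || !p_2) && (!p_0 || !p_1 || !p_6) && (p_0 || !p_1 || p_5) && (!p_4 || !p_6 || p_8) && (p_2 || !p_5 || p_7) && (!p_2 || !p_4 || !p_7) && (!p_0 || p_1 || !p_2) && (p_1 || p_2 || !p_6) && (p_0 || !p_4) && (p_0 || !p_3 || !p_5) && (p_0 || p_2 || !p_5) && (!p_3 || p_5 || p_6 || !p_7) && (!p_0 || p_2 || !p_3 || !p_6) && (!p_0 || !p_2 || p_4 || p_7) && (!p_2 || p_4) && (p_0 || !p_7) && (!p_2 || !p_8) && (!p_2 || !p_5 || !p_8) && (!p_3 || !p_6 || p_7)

p_0=T; p_1=F; p_2=F; p_3=F; p_4=T; p_5=F; p_6=F; p_7=F; p_8=T

Set p_0 = True.
  then (!p_0 || !p_1) forces p_1 = False.
  then (!p_0 || p_1 || !p_2) forces p_2 = False.
  then (p_1 || p_2 || !p_6) forces p_6 = False.
  then (p_2 || !p_3) forces p_3 = False.
  then (p_1 || p_2 || !p_5) forces p_5 = False.
Set p_4 = True.
  then (!p_4 || p_6 || !p_7) forces p_7 = False.
Set p_8 = True.
All clauses satisfied.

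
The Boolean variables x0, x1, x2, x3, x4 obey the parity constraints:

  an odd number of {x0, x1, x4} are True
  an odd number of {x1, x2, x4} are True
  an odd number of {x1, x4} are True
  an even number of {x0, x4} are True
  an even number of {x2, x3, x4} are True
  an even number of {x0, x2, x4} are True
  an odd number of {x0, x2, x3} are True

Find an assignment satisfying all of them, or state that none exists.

Adding constraints 4, 5, 7 mod 2: every variable appears an even number of times on the left, so the left side is 0.
But the right sides sum to 1 (mod 2). 0 ≠ 1 — the system is inconsistent.

No satisfying assignment exists.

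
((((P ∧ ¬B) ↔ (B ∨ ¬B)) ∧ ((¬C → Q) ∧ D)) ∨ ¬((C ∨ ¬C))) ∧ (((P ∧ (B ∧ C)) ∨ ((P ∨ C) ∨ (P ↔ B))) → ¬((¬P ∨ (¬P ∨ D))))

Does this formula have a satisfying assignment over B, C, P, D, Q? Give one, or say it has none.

No satisfying assignment exists.

Case P = True: the formula simplifies to (((¬B ↔ (B ∨ ¬B)) ∧ ((¬C → Q) ∧ D)) ∨ ¬((C ∨ ¬C))) ∧ ¬D.
  D = True: the conjunct ¬D is False.
  D = False: simplifies to ¬((C ∨ ¬C)).
    C = True: this becomes ¬((True ∨ False)) = False.
    C = False: this becomes ¬((False ∨ True)) = False.
Case P = False: the formula simplifies to ((¬((B ∨ ¬B)) ∧ ((¬C → Q) ∧ D)) ∨ ¬((C ∨ ¬C))) ∧ ¬((C ∨ ¬B)).
  B = True: simplifies to ¬((C ∨ ¬C)) ∧ ¬C.
    C = True: the conjunct ¬((C ∨ ¬C)) becomes ¬((True ∨ False)) = False.
    C = False: the conjunct ¬((C ∨ ¬C)) becomes ¬((False ∨ True)) = False.
  B = False: the conjunct ¬((C ∨ ¬B)) becomes ¬((C ∨ True)) = False.
Both cases fail — unsatisfiable.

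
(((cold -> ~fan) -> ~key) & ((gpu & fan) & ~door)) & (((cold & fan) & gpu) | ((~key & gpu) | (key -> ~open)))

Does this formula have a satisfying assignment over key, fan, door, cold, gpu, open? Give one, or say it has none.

key = False, fan = True, door = False, cold = False, gpu = True, open = True

  ((cold -> ~fan) -> ~key) & ((gpu & fan) & ~door) = True
    (cold -> ~fan) -> ~key = True
      cold -> ~fan = True
        ~fan = False
      ~key = True
    (gpu & fan) & ~door = True
      gpu & fan = True
      ~door = True
  ((cold & fan) & gpu) | ((~key & gpu) | (key -> ~open)) = True
    (cold & fan) & gpu = False
      cold & fan = False
    (~key & gpu) | (key -> ~open) = True
      ~key & gpu = True
        ~key = True
      key -> ~open = True
        ~open = False
Both conjuncts True, so the formula holds.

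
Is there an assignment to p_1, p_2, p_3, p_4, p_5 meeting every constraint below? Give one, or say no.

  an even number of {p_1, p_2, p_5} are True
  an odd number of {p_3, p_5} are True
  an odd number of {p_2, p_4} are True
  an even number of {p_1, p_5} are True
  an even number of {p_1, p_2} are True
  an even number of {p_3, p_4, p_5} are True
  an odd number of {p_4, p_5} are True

p_1 = False; p_2 = False; p_3 = True; p_4 = True; p_5 = False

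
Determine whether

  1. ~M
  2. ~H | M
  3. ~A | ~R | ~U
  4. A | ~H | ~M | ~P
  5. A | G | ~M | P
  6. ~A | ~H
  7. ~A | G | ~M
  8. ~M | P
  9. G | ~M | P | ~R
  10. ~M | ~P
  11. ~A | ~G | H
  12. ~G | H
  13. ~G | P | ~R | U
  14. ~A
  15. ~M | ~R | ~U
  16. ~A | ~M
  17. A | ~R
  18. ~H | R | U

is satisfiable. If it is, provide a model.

A = False; H = False; M = False; G = False; P = False; R = False; U = False

Unit clause (~M) forces M = False.
In (~H | M) only ~H is left, so H = False.
In (~G | H) only ~G is left, so G = False.
Unit clause (~A) forces A = False.
In (A | ~R) only ~R is left, so R = False.
Set P = False.
Set U = False.
All clauses satisfied.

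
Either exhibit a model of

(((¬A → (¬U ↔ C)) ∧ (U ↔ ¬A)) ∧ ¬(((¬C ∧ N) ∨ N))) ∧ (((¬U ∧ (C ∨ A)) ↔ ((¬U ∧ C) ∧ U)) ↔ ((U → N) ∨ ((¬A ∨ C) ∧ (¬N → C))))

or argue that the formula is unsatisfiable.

Unsatisfiable

Case N = True: the conjunct ¬(((¬C ∧ N) ∨ N)) becomes ¬((¬C ∨ True)) = False.
Case N = False: the formula simplifies to ((¬A → (¬U ↔ C)) ∧ (U ↔ ¬A)) ∧ (((¬U ∧ (C ∨ A)) ↔ ((¬U ∧ C) ∧ U)) ↔ (¬U ∨ ((¬A ∨ C) ∧ C))).
  U = True: simplifies to ((¬A → ¬C) ∧ ¬A) ∧ ((¬A ∨ C) ∧ C).
    A = True: the conjunct ¬A is False.
    A = False: simplifies to ¬C ∧ C.
      C = True: the conjunct ¬C is False.
      C = False: the conjunct C is False.
  U = False: simplifies to ((¬A → C) ∧ A) ∧ ¬((C ∨ A)).
    A = True: the conjunct ¬((C ∨ A)) becomes ¬((C ∨ True)) = False.
    A = False: the conjunct A is False.
Both cases fail — unsatisfiable.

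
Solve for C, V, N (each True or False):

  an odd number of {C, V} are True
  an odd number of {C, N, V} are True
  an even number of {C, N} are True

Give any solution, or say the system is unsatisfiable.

C=F, V=T, N=F

{C, V}: 1 true → odd ✓
{C, N, V}: 1 true → odd ✓
{C, N}: 0 true → even ✓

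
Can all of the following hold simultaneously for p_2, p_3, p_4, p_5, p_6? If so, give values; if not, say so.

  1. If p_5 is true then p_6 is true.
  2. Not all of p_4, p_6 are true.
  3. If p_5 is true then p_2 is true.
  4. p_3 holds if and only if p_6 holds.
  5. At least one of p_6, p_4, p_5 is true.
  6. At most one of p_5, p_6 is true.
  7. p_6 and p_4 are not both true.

p_2 = False; p_3 = False; p_4 = True; p_5 = False; p_6 = False

  (1) p_5=F ⇒ p_6: vacuous ✓
  (2) {p_4, p_6}: 1/2 true — not all ✓
  (3) p_5=F ⇒ p_2: vacuous ✓
  (4) p_3=F, p_6=F — same ✓
  (5) {p_6, p_4, p_5}: 1 true — at least one ✓
  (6) {p_5, p_6}: 0 true — at most one ✓
  (7) p_6=F, p_4=T — not both ✓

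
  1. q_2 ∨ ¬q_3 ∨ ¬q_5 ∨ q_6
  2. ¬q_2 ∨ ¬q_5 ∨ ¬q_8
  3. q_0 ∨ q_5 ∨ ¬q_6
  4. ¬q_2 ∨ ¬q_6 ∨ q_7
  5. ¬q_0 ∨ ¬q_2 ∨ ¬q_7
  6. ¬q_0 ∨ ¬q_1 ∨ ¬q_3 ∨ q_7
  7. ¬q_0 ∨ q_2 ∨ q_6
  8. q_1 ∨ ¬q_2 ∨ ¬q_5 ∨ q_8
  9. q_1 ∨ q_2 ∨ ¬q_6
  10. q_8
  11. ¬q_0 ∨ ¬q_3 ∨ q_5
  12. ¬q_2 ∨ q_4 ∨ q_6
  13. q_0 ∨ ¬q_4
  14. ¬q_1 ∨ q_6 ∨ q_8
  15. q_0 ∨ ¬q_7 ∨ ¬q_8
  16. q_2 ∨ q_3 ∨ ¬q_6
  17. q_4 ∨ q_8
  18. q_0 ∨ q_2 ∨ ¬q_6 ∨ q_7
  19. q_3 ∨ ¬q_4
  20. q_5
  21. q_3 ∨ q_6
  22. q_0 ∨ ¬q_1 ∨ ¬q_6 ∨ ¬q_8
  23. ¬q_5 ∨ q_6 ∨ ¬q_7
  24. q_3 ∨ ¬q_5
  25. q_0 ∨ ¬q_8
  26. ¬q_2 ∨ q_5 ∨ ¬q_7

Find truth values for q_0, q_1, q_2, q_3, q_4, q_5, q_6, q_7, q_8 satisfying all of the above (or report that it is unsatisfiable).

q_0=T, q_1=T, q_2=F, q_3=T, q_4=T, q_5=T, q_6=T, q_7=T, q_8=T

Unit clause (q_8) forces q_8 = True.
Unit clause (q_5) forces q_5 = True.
In (q_3 ∨ ¬q_5) only q_3 is left, so q_3 = True.
In (q_0 ∨ ¬q_8) only q_0 is left, so q_0 = True.
In (¬q_2 ∨ ¬q_5 ∨ ¬q_8) only ¬q_2 is left, so q_2 = False.
In (¬q_0 ∨ q_2 ∨ q_6) only q_6 is left, so q_6 = True.
In (q_1 ∨ q_2 ∨ ¬q_6) only q_1 is left, so q_1 = True.
In (¬q_0 ∨ ¬q_1 ∨ ¬q_3 ∨ q_7) only q_7 is left, so q_7 = True.
Set q_4 = True.
All clauses satisfied.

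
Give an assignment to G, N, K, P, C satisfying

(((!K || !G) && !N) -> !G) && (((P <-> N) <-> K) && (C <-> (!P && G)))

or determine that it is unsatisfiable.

G: False, N: False, K: True, P: False, C: False

  ((!K || !G) && !N) -> !G = True
    (!K || !G) && !N = True
      !K || !G = True
        !K = False
        !G = True
      !N = True
    !G = True
  ((P <-> N) <-> K) && (C <-> (!P && G)) = True
    (P <-> N) <-> K = True
      P <-> N = True
    C <-> (!P && G) = True
      !P && G = False
        !P = True
Both conjuncts True, so the formula holds.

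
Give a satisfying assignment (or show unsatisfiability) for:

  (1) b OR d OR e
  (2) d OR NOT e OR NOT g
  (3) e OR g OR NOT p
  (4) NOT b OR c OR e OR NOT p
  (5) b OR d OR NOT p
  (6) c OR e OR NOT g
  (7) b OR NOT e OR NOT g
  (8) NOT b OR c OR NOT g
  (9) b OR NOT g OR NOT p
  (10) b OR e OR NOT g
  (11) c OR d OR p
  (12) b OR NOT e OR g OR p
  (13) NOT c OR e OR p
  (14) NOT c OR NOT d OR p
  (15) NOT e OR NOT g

Set p = True.
Set g = False.
  then (e OR g OR NOT p) forces e = True.
Set d = True.
Set b = True.
Set c = True.
All clauses satisfied.

p=T; g=F; e=T; d=T; b=T; c=T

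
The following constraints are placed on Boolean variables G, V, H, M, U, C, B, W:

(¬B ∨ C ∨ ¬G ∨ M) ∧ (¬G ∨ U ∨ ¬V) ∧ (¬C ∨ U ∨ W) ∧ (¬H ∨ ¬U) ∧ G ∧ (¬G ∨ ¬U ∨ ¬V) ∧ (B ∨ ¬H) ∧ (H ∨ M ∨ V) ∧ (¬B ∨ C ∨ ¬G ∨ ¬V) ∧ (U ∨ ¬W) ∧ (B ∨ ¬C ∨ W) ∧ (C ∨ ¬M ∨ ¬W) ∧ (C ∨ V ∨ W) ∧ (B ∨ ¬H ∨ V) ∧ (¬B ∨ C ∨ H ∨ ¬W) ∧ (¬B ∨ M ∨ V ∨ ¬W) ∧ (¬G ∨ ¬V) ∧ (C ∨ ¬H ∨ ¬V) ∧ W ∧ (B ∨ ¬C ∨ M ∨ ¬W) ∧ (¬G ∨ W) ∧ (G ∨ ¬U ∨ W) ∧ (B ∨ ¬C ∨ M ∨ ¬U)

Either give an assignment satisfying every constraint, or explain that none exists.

G=T, V=F, H=F, M=T, U=T, C=T, B=F, W=T

Unit clause (G) forces G = True.
In (¬G ∨ ¬V) only ¬V is left, so V = False.
Unit clause (W) forces W = True.
In (U ∨ ¬W) only U is left, so U = True.
In (¬H ∨ ¬U) only ¬H is left, so H = False.
In (H ∨ M ∨ V) only M is left, so M = True.
In (C ∨ ¬M ∨ ¬W) only C is left, so C = True.
Set B = False.
All clauses satisfied.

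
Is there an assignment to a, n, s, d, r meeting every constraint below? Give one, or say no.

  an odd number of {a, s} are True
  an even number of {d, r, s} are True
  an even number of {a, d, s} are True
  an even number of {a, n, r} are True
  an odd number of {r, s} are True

a=F, n=F, s=T, d=T, r=F

{a, s}: 1 true → odd ✓
{d, r, s}: 2 true → even ✓
{a, d, s}: 2 true → even ✓
{a, n, r}: 0 true → even ✓
{r, s}: 1 true → odd ✓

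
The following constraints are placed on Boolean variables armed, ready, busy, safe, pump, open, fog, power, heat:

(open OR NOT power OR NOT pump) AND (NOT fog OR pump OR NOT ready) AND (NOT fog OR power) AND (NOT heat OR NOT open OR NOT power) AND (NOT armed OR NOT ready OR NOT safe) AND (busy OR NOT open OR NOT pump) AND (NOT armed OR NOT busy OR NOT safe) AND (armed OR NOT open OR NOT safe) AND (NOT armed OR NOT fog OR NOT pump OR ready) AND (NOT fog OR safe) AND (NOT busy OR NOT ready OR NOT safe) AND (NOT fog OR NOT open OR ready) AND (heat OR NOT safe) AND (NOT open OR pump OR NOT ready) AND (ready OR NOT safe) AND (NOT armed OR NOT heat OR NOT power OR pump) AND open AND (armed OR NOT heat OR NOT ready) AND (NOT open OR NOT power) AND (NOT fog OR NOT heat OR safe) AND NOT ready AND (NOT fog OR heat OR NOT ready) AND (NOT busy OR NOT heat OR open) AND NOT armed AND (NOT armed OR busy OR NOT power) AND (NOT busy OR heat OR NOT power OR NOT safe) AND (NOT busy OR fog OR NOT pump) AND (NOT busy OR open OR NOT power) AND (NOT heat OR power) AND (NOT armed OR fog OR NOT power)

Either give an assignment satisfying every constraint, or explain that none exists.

Unit clause (open) forces open = True.
In (NOT open OR NOT power) only NOT power is left, so power = False.
Unit clause (NOT ready) forces ready = False.
Unit clause (NOT armed) forces armed = False.
In (NOT heat OR power) only NOT heat is left, so heat = False.
In (NOT fog OR power) only NOT fog is left, so fog = False.
In (armed OR NOT open OR NOT safe) only NOT safe is left, so safe = False.
Set busy = True.
  then (NOT busy OR fog OR NOT pump) forces pump = False.
All clauses satisfied.

armed=F, ready=F, busy=T, safe=F, pump=F, open=T, fog=F, power=F, heat=F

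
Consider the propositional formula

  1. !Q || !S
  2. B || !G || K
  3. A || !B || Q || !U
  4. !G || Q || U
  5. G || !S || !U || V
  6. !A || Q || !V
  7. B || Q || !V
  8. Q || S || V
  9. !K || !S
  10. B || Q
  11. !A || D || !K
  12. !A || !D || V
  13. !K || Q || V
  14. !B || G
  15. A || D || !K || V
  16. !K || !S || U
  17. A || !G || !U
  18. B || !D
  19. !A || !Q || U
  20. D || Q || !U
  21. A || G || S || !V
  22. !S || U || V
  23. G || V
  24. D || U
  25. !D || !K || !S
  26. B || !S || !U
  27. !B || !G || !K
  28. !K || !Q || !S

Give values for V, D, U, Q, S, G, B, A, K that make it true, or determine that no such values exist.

V: False, D: True, U: False, Q: True, S: False, G: True, B: True, A: False, K: False

Set V = False.
  then (G || V) forces G = True.
Set D = True.
  then (!A || !D || V) forces A = False.
  then (A || !G || !U) forces U = False.
  then (B || !D) forces B = True.
  then (!S || U || V) forces S = False.
  then (!B || !G || !K) forces K = False.
  then (!G || Q || U) forces Q = True.
All clauses satisfied.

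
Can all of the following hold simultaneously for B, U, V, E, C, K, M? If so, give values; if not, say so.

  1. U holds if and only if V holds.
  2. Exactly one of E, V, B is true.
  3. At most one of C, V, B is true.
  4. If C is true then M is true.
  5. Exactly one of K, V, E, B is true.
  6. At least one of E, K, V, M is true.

B: False, U: True, V: True, E: False, C: False, K: False, M: True

  (1) U=T, V=T — same ✓
  (2) {E, V, B}: 1 true — exactly one ✓
  (3) {C, V, B}: 1 true — at most one ✓
  (4) C=F ⇒ M: vacuous ✓
  (5) {K, V, E, B}: 1 true — exactly one ✓
  (6) {E, K, V, M}: 2 true — at least one ✓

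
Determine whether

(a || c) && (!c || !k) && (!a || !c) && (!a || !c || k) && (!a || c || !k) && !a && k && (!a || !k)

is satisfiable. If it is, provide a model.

UNSATISFIABLE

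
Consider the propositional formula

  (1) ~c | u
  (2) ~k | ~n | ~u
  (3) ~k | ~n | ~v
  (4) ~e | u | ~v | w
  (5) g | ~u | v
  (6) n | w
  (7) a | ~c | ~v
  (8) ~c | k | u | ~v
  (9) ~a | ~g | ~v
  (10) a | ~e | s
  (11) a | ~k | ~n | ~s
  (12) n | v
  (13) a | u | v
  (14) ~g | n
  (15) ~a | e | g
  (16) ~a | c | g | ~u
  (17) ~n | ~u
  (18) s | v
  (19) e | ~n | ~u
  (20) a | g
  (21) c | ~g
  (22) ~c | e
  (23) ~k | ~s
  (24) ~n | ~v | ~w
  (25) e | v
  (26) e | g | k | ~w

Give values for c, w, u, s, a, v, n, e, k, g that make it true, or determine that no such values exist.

Set c = True.
  then (~c | u) forces u = True.
  then (~n | ~u) forces n = False.
  then (~c | e) forces e = True.
  then (n | w) forces w = True.
  then (n | v) forces v = True.
  then (~g | n) forces g = False.
  then (a | g) forces a = True.
Set s = True.
  then (~k | ~s) forces k = False.
All clauses satisfied.

c = True, w = True, u = True, s = True, a = True, v = True, n = False, e = True, k = False, g = False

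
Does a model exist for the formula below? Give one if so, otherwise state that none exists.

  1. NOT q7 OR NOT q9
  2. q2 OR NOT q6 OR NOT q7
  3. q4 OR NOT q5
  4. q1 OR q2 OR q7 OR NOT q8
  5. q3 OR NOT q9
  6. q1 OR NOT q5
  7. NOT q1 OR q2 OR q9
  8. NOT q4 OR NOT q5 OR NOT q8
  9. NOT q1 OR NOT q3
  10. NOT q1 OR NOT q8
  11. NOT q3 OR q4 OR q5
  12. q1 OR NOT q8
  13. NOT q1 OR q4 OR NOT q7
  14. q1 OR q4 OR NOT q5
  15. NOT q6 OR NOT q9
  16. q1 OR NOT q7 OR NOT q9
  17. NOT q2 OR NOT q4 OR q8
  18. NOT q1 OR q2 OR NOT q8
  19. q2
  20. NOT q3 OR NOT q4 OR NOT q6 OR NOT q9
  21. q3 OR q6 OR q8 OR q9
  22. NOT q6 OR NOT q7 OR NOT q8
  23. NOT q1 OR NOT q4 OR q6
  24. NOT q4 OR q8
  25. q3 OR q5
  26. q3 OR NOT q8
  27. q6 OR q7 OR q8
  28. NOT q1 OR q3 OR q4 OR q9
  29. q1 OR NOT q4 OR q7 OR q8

Case q8 = True:
  (NOT q1 OR NOT q8) forces q1 = False.
  Clause (q1 OR NOT q8) is falsified — contradiction.
Case q8 = False:
  (q2) forces q2 = True.
  (NOT q2 OR NOT q4 OR q8) forces q4 = False.
  (q4 OR NOT q5) forces q5 = False.
  (NOT q3 OR q4 OR q5) forces q3 = False.
  Clause (q3 OR q5) is falsified — contradiction.
Both cases fail, so the formula is unsatisfiable.

The formula is unsatisfiable.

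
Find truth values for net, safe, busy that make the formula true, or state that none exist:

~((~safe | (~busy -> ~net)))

net: True; safe: True; busy: False

  ~((~safe | (~busy -> ~net))) = True
    ~safe | (~busy -> ~net) = False
      ~safe = False
      ~busy -> ~net = False
        ~busy = True
        ~net = False
The formula evaluates to True.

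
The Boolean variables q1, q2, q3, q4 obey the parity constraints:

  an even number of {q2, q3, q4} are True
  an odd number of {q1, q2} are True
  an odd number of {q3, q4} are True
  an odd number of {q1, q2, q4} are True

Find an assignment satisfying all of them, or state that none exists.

q1 = False, q2 = True, q3 = True, q4 = False

{q2, q3, q4}: 2 true → even ✓
{q1, q2}: 1 true → odd ✓
{q3, q4}: 1 true → odd ✓
{q1, q2, q4}: 1 true → odd ✓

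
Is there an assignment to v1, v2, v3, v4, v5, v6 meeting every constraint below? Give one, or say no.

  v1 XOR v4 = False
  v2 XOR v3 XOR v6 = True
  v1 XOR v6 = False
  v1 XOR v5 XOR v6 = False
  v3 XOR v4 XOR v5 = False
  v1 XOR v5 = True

v1: True; v2: True; v3: True; v4: True; v5: False; v6: True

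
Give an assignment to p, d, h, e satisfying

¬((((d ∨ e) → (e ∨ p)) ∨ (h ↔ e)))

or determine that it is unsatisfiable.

p: False, d: True, h: True, e: False

  ¬((((d ∨ e) → (e ∨ p)) ∨ (h ↔ e))) = True
    ((d ∨ e) → (e ∨ p)) ∨ (h ↔ e) = False
      (d ∨ e) → (e ∨ p) = False
        d ∨ e = True
        e ∨ p = False
      h ↔ e = False
The formula evaluates to True.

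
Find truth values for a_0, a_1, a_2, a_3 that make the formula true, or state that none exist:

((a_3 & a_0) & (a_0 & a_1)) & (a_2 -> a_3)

a_0 = True; a_1 = True; a_2 = True; a_3 = True

  (a_3 & a_0) & (a_0 & a_1) = True
    a_3 & a_0 = True
    a_0 & a_1 = True
  a_2 -> a_3 = True
Both conjuncts True, so the formula holds.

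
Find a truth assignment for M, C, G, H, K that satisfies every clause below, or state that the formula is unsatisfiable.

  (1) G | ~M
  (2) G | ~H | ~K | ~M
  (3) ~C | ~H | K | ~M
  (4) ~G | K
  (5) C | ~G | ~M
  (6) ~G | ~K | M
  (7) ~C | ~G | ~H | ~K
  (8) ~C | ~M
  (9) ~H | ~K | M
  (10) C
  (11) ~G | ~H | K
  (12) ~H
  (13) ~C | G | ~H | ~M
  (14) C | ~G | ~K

M=F, C=T, G=F, H=F, K=F

Unit clause (C) forces C = True.
Unit clause (~H) forces H = False.
In (~C | ~M) only ~M is left, so M = False.
Try G = True:
  (~G | K) forces K = True.
  clause (~G | ~K | M) is falsified — backtrack.
So G = False.
Set K = False.
All clauses satisfied.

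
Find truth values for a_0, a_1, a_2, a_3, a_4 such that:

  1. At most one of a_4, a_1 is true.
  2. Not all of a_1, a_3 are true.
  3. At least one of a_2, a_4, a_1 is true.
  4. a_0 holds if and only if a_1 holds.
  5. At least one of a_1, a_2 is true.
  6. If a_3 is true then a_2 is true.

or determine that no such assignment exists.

a_0 = False, a_1 = False, a_2 = True, a_3 = False, a_4 = False

  (1) {a_4, a_1}: 0 true — at most one ✓
  (2) {a_1, a_3}: 0/2 true — not all ✓
  (3) {a_2, a_4, a_1}: 1 true — at least one ✓
  (4) a_0=F, a_1=F — same ✓
  (5) {a_1, a_2}: 1 true — at least one ✓
  (6) a_3=F ⇒ a_2: vacuous ✓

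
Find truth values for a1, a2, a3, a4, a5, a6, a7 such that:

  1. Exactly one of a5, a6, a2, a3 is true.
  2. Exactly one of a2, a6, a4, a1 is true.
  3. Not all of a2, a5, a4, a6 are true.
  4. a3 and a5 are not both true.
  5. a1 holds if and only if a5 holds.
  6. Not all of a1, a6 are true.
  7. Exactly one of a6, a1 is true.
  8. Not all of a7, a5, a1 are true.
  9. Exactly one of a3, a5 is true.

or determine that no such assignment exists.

a1 = True, a2 = False, a3 = False, a4 = False, a5 = True, a6 = False, a7 = False

  (1) {a5, a6, a2, a3}: 1 true — exactly one ✓
  (2) {a2, a6, a4, a1}: 1 true — exactly one ✓
  (3) {a2, a5, a4, a6}: 1/4 true — not all ✓
  (4) a3=F, a5=T — not both ✓
  (5) a1=T, a5=T — same ✓
  (6) {a1, a6}: 1/2 true — not all ✓
  (7) {a6, a1}: 1 true — exactly one ✓
  (8) {a7, a5, a1}: 2/3 true — not all ✓
  (9) {a3, a5}: 1 true — exactly one ✓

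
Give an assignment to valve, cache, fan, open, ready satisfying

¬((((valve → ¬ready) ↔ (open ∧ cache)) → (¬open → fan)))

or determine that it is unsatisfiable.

valve = True, cache = True, fan = False, open = False, ready = True

  ¬((((valve → ¬ready) ↔ (open ∧ cache)) → (¬open → fan))) = True
    ((valve → ¬ready) ↔ (open ∧ cache)) → (¬open → fan) = False
      (valve → ¬ready) ↔ (open ∧ cache) = True
        valve → ¬ready = False
          ¬ready = False
        open ∧ cache = False
      ¬open → fan = False
        ¬open = True
The formula evaluates to True.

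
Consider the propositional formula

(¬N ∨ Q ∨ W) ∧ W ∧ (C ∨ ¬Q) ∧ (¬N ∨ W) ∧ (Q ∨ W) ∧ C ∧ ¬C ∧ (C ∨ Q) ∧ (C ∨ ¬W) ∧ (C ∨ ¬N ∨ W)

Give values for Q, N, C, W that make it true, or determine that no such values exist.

The formula is unsatisfiable.

Case C = True:
  Clause (¬C) is falsified — contradiction.
Case C = False:
  Clause (C) is falsified — contradiction.
Both cases fail, so the formula is unsatisfiable.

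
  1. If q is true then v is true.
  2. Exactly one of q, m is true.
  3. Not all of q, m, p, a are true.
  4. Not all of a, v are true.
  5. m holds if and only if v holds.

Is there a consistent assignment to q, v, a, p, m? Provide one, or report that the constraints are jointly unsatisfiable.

q = False, v = True, a = False, p = False, m = True

  (1) q=F ⇒ v: vacuous ✓
  (2) {q, m}: 1 true — exactly one ✓
  (3) {q, m, p, a}: 1/4 true — not all ✓
  (4) {a, v}: 1/2 true — not all ✓
  (5) m=T, v=T — same ✓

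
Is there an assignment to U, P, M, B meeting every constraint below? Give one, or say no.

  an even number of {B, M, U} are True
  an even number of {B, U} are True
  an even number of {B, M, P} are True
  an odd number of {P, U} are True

No satisfying assignment exists.

Adding constraints 1, 3, 4 mod 2: every variable appears an even number of times on the left, so the left side is 0.
But the right sides sum to 1 (mod 2). 0 ≠ 1 — the system is inconsistent.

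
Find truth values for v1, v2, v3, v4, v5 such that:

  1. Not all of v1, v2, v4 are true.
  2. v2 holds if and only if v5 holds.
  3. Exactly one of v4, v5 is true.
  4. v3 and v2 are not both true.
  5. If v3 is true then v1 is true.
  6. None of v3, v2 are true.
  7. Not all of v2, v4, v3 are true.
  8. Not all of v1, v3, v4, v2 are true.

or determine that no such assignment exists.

v1: True, v2: False, v3: False, v4: True, v5: False

  (1) {v1, v2, v4}: 2/3 true — not all ✓
  (2) v2=F, v5=F — same ✓
  (3) {v4, v5}: 1 true — exactly one ✓
  (4) v3=F, v2=F — not both ✓
  (5) v3=F ⇒ v1: vacuous ✓
  (6) {v3, v2}: 0 true — none ✓
  (7) {v2, v4, v3}: 1/3 true — not all ✓
  (8) {v1, v3, v4, v2}: 2/4 true — not all ✓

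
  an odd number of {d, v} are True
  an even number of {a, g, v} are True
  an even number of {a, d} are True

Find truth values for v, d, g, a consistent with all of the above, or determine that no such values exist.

v=T, d=F, g=T, a=F

{d, v}: 1 true → odd ✓
{a, g, v}: 2 true → even ✓
{a, d}: 0 true → even ✓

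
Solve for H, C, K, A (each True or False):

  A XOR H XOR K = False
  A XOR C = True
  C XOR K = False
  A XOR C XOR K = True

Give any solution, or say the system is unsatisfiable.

H = True; C = False; K = False; A = True

A XOR H XOR K = T XOR T XOR F = False ✓
A XOR C = T XOR F = True ✓
C XOR K = F XOR F = False ✓
A XOR C XOR K = T XOR F XOR F = True ✓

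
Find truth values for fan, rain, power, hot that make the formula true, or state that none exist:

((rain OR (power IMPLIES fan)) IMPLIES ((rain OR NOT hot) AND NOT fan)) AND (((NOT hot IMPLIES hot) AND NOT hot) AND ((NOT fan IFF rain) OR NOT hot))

The formula is unsatisfiable.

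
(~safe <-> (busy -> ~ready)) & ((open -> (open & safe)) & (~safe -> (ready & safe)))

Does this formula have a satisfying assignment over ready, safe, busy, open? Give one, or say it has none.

ready=T, safe=T, busy=T, open=F

  ~safe <-> (busy -> ~ready) = True
    ~safe = False
    busy -> ~ready = False
      ~ready = False
  (open -> (open & safe)) & (~safe -> (ready & safe)) = True
    open -> (open & safe) = True
      open & safe = False
    ~safe -> (ready & safe) = True
      ~safe = False
      ready & safe = True
Both conjuncts True, so the formula holds.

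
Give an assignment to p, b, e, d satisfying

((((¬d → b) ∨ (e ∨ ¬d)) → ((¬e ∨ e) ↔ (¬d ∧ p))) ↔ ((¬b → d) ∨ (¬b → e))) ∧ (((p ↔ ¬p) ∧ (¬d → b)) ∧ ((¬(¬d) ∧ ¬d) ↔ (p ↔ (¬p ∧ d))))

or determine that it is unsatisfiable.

Unsatisfiable

The conjunct p ↔ ¬p is unsatisfiable on its own:
  p=F: evaluates to False.
  p=T: evaluates to False.
So the whole conjunction is unsatisfiable.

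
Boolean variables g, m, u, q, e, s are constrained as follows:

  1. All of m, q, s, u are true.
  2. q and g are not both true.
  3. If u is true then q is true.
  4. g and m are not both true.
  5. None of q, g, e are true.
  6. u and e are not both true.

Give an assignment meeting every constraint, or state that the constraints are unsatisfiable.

Case q = True:
  Constraint (5) is violated (q=T) — contradiction.
Case q = False:
  Constraint (1) is violated (q=F) — contradiction.
Both cases fail — unsatisfiable.

No satisfying assignment exists.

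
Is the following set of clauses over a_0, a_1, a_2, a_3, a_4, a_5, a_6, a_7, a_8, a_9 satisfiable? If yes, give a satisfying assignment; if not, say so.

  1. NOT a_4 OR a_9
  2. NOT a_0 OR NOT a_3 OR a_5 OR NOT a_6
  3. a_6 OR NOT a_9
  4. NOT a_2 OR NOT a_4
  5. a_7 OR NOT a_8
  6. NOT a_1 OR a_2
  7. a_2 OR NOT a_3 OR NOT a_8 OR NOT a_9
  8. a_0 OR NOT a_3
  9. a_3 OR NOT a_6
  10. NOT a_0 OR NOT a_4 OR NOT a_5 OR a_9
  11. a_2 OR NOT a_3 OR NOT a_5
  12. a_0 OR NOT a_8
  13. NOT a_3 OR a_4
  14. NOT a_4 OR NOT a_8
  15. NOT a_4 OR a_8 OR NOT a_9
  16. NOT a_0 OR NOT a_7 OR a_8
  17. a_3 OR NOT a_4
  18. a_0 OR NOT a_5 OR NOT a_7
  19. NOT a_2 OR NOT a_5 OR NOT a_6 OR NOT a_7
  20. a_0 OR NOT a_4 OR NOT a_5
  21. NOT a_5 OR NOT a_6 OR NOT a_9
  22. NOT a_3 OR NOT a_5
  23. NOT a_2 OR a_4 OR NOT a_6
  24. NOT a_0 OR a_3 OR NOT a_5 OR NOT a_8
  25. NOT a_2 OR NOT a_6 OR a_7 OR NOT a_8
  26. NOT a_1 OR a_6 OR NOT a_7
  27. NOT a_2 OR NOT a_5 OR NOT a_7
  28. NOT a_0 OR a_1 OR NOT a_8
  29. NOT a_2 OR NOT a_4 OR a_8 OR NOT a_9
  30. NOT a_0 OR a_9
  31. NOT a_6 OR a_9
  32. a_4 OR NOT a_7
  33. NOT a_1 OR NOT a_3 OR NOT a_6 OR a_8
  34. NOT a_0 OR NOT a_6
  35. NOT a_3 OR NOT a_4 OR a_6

Try a_0 = True:
  (NOT a_0 OR a_9) forces a_9 = True.
  (a_6 OR NOT a_9) forces a_6 = True.
  clause (NOT a_0 OR NOT a_6) is falsified — backtrack.
So a_0 = False.
  then (a_0 OR NOT a_3) forces a_3 = False.
  then (a_3 OR NOT a_6) forces a_6 = False.
  then (a_0 OR NOT a_8) forces a_8 = False.
  then (a_3 OR NOT a_4) forces a_4 = False.
  then (a_4 OR NOT a_7) forces a_7 = False.
  then (a_6 OR NOT a_9) forces a_9 = False.
Set a_1 = False.
Set a_2 = True.
Set a_5 = True.
All clauses satisfied.

a_0 = False, a_1 = False, a_2 = True, a_3 = False, a_4 = False, a_5 = True, a_6 = False, a_7 = False, a_8 = False, a_9 = False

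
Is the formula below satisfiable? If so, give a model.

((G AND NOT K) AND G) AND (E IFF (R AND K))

G: True, K: False, E: False, R: False

  (G AND NOT K) AND G = True
    G AND NOT K = True
      NOT K = True
  E IFF (R AND K) = True
    R AND K = False
Both conjuncts True, so the formula holds.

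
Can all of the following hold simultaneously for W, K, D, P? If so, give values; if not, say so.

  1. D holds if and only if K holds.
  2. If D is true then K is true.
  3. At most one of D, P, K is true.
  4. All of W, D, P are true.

No satisfying assignment exists.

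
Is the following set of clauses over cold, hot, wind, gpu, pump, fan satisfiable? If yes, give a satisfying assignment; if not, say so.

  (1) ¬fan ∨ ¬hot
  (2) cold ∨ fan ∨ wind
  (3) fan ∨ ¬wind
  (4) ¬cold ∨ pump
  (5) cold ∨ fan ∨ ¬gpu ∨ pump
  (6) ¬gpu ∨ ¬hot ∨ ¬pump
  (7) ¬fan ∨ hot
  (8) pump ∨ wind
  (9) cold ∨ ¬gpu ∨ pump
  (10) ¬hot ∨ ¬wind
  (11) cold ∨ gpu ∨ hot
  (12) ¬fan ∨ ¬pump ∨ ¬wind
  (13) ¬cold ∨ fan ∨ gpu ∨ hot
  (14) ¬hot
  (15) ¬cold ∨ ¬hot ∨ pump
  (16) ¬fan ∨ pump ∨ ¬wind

Unit clause (¬hot) forces hot = False.
In (¬fan ∨ hot) only ¬fan is left, so fan = False.
In (fan ∨ ¬wind) only ¬wind is left, so wind = False.
In (pump ∨ wind) only pump is left, so pump = True.
In (cold ∨ fan ∨ wind) only cold is left, so cold = True.
In (¬cold ∨ fan ∨ gpu ∨ hot) only gpu is left, so gpu = True.
All clauses satisfied.

cold = True, hot = False, wind = False, gpu = True, pump = True, fan = False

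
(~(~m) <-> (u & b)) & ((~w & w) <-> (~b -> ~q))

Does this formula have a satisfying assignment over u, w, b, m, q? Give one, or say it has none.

u = True, w = False, b = False, m = False, q = True

  ~(~m) <-> (u & b) = True
    ~(~m) = False
      ~m = True
    u & b = False
  (~w & w) <-> (~b -> ~q) = True
    ~w & w = False
      ~w = True
    ~b -> ~q = False
      ~b = True
      ~q = False
Both conjuncts True, so the formula holds.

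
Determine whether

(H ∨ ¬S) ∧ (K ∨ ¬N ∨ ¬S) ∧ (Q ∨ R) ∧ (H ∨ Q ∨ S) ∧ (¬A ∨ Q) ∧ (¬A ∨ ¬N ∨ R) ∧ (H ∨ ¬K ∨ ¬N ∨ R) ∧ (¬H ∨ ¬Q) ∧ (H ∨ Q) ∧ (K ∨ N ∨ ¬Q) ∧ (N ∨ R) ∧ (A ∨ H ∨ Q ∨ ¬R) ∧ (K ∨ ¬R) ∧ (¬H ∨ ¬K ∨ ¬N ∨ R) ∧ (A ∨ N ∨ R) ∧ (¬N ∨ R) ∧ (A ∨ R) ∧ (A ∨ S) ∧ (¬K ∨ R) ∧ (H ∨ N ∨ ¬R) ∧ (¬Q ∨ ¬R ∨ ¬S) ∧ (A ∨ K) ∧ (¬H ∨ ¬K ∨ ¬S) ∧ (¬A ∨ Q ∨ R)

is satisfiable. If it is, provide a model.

K = True; H = False; R = True; Q = True; N = True; S = False; A = True

Set K = True.
  then (¬K ∨ R) forces R = True.
Set H = False.
  then (H ∨ ¬S) forces S = False.
  then (H ∨ Q ∨ S) forces Q = True.
  then (A ∨ S) forces A = True.
  then (H ∨ N ∨ ¬R) forces N = True.
All clauses satisfied.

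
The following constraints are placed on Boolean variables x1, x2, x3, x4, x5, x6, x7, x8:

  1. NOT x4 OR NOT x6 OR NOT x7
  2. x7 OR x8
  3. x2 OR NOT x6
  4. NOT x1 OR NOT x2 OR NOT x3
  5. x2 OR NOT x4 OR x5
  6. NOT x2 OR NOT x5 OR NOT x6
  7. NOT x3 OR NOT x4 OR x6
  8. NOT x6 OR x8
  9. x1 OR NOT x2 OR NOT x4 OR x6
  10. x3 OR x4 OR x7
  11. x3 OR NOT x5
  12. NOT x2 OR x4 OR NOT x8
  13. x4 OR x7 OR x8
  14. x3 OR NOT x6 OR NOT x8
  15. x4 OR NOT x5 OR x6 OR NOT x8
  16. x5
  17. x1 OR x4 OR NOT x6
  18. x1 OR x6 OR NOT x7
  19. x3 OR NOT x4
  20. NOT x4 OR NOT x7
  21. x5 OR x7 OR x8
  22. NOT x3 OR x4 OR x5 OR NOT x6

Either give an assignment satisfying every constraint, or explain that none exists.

Unit clause (x5) forces x5 = True.
In (x3 OR NOT x5) only x3 is left, so x3 = True.
Set x1 = True.
  then (NOT x1 OR NOT x2 OR NOT x3) forces x2 = False.
  then (x2 OR NOT x6) forces x6 = False.
  then (NOT x3 OR NOT x4 OR x6) forces x4 = False.
  then (x4 OR NOT x5 OR x6 OR NOT x8) forces x8 = False.
  then (x7 OR x8) forces x7 = True.
All clauses satisfied.

x1 = True; x2 = False; x3 = True; x4 = False; x5 = True; x6 = False; x7 = True; x8 = False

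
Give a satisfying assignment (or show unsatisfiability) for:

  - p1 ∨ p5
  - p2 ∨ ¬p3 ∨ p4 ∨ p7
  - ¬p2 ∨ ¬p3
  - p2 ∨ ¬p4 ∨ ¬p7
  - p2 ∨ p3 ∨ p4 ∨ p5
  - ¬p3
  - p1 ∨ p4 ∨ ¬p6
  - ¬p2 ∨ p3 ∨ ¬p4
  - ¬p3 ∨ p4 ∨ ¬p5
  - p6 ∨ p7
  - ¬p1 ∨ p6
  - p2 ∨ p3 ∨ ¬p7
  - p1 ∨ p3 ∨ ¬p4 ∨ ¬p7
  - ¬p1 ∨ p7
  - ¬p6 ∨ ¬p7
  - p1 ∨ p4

Unit clause (¬p3) forces p3 = False.
Set p1 = False.
  then (p1 ∨ p5) forces p5 = True.
  then (p1 ∨ p4) forces p4 = True.
  then (¬p2 ∨ p3 ∨ ¬p4) forces p2 = False.
  then (p2 ∨ p3 ∨ ¬p7) forces p7 = False.
  then (p6 ∨ p7) forces p6 = True.
All clauses satisfied.

p1 = False; p2 = False; p3 = False; p4 = True; p5 = True; p6 = True; p7 = False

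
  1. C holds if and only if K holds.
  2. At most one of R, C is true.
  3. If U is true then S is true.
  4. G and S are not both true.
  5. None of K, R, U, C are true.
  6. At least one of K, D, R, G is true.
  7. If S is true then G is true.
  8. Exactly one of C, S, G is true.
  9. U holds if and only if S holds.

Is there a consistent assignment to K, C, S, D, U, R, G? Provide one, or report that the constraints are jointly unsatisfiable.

K = False, C = False, S = False, D = True, U = False, R = False, G = True

  (1) C=F, K=F — same ✓
  (2) {R, C}: 0 true — at most one ✓
  (3) U=F ⇒ S: vacuous ✓
  (4) G=T, S=F — not both ✓
  (5) {K, R, U, C}: 0 true — none ✓
  (6) {K, D, R, G}: 2 true — at least one ✓
  (7) S=F ⇒ G: vacuous ✓
  (8) {C, S, G}: 1 true — exactly one ✓
  (9) U=F, S=F — same ✓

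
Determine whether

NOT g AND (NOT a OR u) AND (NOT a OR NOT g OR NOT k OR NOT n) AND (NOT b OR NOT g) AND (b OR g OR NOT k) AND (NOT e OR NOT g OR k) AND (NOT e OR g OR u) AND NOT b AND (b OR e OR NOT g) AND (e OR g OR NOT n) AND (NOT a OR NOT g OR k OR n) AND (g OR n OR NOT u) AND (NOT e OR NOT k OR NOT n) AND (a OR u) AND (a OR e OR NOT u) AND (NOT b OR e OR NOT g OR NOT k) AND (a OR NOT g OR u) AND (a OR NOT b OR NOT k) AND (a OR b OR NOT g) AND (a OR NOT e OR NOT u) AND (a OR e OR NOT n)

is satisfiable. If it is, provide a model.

Unit clause (NOT g) forces g = False.
Unit clause (NOT b) forces b = False.
In (b OR g OR NOT k) only NOT k is left, so k = False.
Set n = True.
  then (e OR g OR NOT n) forces e = True.
  then (NOT e OR g OR u) forces u = True.
  then (a OR NOT e OR NOT u) forces a = True.
All clauses satisfied.

n = True; g = False; a = True; e = True; u = True; b = False; k = False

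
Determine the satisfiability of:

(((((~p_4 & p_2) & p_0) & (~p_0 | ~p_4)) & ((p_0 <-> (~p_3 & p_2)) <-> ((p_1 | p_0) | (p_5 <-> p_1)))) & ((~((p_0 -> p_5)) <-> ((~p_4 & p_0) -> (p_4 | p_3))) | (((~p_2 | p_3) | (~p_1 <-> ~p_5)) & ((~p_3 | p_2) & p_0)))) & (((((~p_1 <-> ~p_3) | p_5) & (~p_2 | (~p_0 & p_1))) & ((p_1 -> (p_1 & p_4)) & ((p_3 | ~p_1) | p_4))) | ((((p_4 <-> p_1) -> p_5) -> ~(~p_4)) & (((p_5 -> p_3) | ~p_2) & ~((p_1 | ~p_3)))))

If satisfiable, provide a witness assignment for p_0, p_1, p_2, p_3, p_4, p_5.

The formula is unsatisfiable.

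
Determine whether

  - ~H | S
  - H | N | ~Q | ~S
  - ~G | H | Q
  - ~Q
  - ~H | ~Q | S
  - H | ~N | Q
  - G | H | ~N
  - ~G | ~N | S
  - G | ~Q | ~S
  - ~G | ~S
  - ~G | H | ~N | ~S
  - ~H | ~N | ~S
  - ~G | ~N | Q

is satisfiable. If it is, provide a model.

Q = False; N = False; S = False; H = False; G = False

Unit clause (~Q) forces Q = False.
Set N = False.
Set S = False.
  then (~H | S) forces H = False.
  then (~G | H | Q) forces G = False.
All clauses satisfied.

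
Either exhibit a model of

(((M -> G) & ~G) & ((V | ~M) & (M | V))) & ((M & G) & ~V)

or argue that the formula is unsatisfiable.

Case G = True: the conjunct ~G is False.
Case G = False: the conjunct G is False.
Both cases fail — unsatisfiable.

UNSATISFIABLE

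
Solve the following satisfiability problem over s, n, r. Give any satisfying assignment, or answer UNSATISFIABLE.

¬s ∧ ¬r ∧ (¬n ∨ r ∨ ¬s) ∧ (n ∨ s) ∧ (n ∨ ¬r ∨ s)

s=F; n=T; r=F

Unit clause (¬s) forces s = False.
Unit clause (¬r) forces r = False.
In (n ∨ s) only n is left, so n = True.
All clauses satisfied.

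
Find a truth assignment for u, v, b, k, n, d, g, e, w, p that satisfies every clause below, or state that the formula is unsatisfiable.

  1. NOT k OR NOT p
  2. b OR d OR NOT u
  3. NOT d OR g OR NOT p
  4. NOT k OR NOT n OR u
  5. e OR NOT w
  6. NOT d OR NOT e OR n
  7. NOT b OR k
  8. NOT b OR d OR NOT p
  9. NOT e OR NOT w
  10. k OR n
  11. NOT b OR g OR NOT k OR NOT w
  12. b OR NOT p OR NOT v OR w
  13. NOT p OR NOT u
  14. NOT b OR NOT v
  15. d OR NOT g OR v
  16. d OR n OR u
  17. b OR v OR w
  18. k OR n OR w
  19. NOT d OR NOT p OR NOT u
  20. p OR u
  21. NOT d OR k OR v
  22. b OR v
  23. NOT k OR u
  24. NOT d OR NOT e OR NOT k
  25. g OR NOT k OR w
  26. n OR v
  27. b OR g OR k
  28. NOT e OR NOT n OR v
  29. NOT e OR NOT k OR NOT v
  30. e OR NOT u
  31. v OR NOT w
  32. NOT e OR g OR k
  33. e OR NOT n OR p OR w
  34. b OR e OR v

Set u = True.
  then (NOT p OR NOT u) forces p = False.
  then (e OR NOT u) forces e = True.
  then (NOT e OR NOT w) forces w = False.
Set v = True.
  then (NOT b OR NOT v) forces b = False.
  then (NOT e OR NOT k OR NOT v) forces k = False.
  then (NOT e OR g OR k) forces g = True.
  then (b OR d OR NOT u) forces d = True.
  then (NOT d OR NOT e OR n) forces n = True.
All clauses satisfied.

u = True, v = True, b = False, k = False, n = True, d = True, g = True, e = True, w = False, p = False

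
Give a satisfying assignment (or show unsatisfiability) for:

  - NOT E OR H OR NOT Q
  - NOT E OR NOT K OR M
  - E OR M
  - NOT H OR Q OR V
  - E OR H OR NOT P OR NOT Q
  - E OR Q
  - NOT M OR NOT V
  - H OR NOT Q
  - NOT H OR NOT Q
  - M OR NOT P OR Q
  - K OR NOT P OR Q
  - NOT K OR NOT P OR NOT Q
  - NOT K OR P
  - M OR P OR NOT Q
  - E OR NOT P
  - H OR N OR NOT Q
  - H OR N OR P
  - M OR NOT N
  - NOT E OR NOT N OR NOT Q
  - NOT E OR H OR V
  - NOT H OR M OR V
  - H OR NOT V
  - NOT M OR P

V=T; P=F; E=T; K=F; Q=F; H=T; M=F; N=F

Set V = True.
  then (NOT M OR NOT V) forces M = False.
  then (M OR NOT N) forces N = False.
  then (H OR NOT V) forces H = True.
  then (E OR M) forces E = True.
  then (NOT H OR NOT Q) forces Q = False.
  then (M OR NOT P OR Q) forces P = False.
  then (NOT K OR P) forces K = False.
All clauses satisfied.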